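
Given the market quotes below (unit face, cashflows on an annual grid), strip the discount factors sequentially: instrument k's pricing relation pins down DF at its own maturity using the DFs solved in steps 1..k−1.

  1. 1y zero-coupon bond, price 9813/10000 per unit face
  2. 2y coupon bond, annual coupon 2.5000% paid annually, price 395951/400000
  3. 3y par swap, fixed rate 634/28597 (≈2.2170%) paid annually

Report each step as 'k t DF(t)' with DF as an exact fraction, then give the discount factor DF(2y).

step 1 [1y] zero: DF = P = 9813/10000 ≈ 0.981300
step 2 [2y] bond c/1=1/40: DF=(395951/400000 − 1/40·(0.981300))/(1+1/40) = 4709/5000 ≈ 0.941800
step 3 [3y] swap r/1=634/28597: DF=(1 − 634/28597·(0.981300+0.941800))/(1+634/28597) = 4683/5000 ≈ 0.936600

1 1 9813/10000
2 2 4709/5000
3 3 4683/5000
DF(2y) = 4709/5000 ≈ 0.941800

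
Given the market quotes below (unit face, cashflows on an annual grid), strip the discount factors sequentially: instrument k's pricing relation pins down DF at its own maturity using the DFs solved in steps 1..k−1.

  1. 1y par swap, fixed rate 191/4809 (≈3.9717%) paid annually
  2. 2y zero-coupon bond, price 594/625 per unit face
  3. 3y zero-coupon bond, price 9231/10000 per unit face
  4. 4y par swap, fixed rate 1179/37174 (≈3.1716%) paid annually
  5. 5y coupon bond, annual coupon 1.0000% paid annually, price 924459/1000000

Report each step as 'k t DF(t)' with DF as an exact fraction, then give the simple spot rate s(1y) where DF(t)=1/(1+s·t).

step 1 [1y] swap r/1=191/4809: DF=(1 − 191/4809·(0))/(1+191/4809) = 4809/5000 ≈ 0.961800
step 2 [2y] zero: DF = P = 594/625 ≈ 0.950400
step 3 [3y] zero: DF = P = 9231/10000 ≈ 0.923100
step 4 [4y] swap r/1=1179/37174: DF=(1 − 1179/37174·(0.961800+0.950400+0.923100))/(1+1179/37174) = 8821/10000 ≈ 0.882100
step 5 [5y] bond c/1=1/100: DF=(924459/1000000 − 1/100·(0.961800+0.950400+0.923100+0.882100))/(1+1/100) = 1757/2000 ≈ 0.878500

1 1 4809/5000
2 2 594/625
3 3 9231/10000
4 4 8821/10000
5 5 1757/2000
s(1y) = (1/(4809/5000) − 1)/(1) = 191/4809 ≈ 3.9717%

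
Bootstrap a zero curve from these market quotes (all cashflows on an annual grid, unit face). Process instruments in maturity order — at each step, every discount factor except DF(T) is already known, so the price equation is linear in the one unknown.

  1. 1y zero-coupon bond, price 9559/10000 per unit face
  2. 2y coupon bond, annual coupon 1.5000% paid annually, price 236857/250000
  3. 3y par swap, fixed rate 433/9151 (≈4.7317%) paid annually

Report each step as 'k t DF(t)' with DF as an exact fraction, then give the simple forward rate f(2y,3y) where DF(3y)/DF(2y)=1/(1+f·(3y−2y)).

step 1 [1y] zero: DF = P = 9559/10000 ≈ 0.955900
step 2 [2y] bond c/1=3/200: DF=(236857/250000 − 3/200·(0.955900))/(1+3/200) = 9193/10000 ≈ 0.919300
step 3 [3y] swap r/1=433/9151: DF=(1 − 433/9151·(0.955900+0.919300))/(1+433/9151) = 8701/10000 ≈ 0.870100

1 1 9559/10000
2 2 9193/10000
3 3 8701/10000
f(2y,3y) = ((9193/10000)/(8701/10000) − 1)/(1) = 492/8701 ≈ 5.6545%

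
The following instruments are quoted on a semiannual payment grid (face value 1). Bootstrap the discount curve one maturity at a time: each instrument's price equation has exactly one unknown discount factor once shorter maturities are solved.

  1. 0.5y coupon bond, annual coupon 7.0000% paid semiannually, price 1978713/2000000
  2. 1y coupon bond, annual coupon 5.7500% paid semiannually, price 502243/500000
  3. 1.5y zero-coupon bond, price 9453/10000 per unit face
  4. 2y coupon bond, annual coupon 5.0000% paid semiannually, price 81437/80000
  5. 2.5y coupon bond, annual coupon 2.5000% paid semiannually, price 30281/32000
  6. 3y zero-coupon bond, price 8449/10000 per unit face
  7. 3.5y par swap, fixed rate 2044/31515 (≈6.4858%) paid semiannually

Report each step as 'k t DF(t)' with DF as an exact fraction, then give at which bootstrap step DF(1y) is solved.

1 1/2 9559/10000
2 1 9497/10000
3 3/2 9453/10000
4 2 2309/2500
5 5/2 111/125
6 3 8449/10000
7 7/2 1989/2500
DF(1y) is solved at step 2

step 1 [0.5y] bond c/2=7/200: DF=(1978713/2000000 − 7/200·(0))/(1+7/200) = 9559/10000 ≈ 0.955900
step 2 [1y] bond c/2=23/800: DF=(502243/500000 − 23/800·(0.955900))/(1+23/800) = 9497/10000 ≈ 0.949700
step 3 [1.5y] zero: DF = P = 9453/10000 ≈ 0.945300
step 4 [2y] bond c/2=1/40: DF=(81437/80000 − 1/40·(0.955900+0.949700+0.945300))/(1+1/40) = 2309/2500 ≈ 0.923600
step 5 [2.5y] bond c/2=1/80: DF=(30281/32000 − 1/80·(0.955900+0.949700+0.945300+0.923600))/(1+1/80) = 111/125 ≈ 0.888000
step 6 [3y] zero: DF = P = 8449/10000 ≈ 0.844900
step 7 [3.5y] swap r/2=1022/31515: DF=(1 − 1022/31515·(0.955900+0.949700+0.945300+0.923600+0.888000+0.844900))/(1+1022/31515) = 1989/2500 ≈ 0.795600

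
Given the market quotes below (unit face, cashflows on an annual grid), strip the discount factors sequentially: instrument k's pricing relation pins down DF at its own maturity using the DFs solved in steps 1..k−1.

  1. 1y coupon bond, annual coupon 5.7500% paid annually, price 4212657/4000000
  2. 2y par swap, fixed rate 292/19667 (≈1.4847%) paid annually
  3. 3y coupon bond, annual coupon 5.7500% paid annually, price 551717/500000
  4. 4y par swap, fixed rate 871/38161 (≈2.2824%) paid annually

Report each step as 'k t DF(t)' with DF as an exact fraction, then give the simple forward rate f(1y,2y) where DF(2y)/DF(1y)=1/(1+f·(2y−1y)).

step 1 [1y] bond c/1=23/400: DF=(4212657/4000000 − 23/400·(0))/(1+23/400) = 9959/10000 ≈ 0.995900
step 2 [2y] swap r/1=292/19667: DF=(1 − 292/19667·(0.995900))/(1+292/19667) = 2427/2500 ≈ 0.970800
step 3 [3y] bond c/1=23/400: DF=(551717/500000 − 23/400·(0.995900+0.970800))/(1+23/400) = 1873/2000 ≈ 0.936500
step 4 [4y] swap r/1=871/38161: DF=(1 − 871/38161·(0.995900+0.970800+0.936500))/(1+871/38161) = 9129/10000 ≈ 0.912900

1 1 9959/10000
2 2 2427/2500
3 3 1873/2000
4 4 9129/10000
f(1y,2y) = ((9959/10000)/(2427/2500) − 1)/(1) = 251/9708 ≈ 2.5855%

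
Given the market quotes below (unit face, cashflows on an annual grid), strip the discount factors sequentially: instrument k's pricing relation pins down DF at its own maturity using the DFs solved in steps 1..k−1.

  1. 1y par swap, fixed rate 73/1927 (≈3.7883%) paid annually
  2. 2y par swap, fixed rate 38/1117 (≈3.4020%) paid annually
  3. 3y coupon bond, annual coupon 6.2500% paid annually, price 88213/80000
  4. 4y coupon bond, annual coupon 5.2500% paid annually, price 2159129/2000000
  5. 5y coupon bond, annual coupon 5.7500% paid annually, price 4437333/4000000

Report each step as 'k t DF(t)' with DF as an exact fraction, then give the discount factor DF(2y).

1 1 1927/2000
2 2 4677/5000
3 3 9261/10000
4 4 553/625
5 5 8473/10000
DF(2y) = 4677/5000 ≈ 0.935400

step 1 [1y] swap r/1=73/1927: DF=(1 − 73/1927·(0))/(1+73/1927) = 1927/2000 ≈ 0.963500
step 2 [2y] swap r/1=38/1117: DF=(1 − 38/1117·(0.963500))/(1+38/1117) = 4677/5000 ≈ 0.935400
step 3 [3y] bond c/1=1/16: DF=(88213/80000 − 1/16·(0.963500+0.935400))/(1+1/16) = 9261/10000 ≈ 0.926100
step 4 [4y] bond c/1=21/400: DF=(2159129/2000000 − 21/400·(0.963500+0.935400+0.926100))/(1+21/400) = 553/625 ≈ 0.884800
step 5 [5y] bond c/1=23/400: DF=(4437333/4000000 − 23/400·(0.963500+0.935400+0.926100+0.884800))/(1+23/400) = 8473/10000 ≈ 0.847300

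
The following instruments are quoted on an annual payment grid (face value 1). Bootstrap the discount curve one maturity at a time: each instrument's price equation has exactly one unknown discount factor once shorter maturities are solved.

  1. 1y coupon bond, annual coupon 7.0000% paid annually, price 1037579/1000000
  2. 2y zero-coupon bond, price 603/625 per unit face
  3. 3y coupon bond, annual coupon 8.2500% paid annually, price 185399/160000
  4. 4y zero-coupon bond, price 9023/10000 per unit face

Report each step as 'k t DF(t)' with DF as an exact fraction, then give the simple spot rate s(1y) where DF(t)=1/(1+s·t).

1 1 9697/10000
2 2 603/625
3 3 923/1000
4 4 9023/10000
s(1y) = (1/(9697/10000) − 1)/(1) = 303/9697 ≈ 3.1247%

step 1 [1y] bond c/1=7/100: DF=(1037579/1000000 − 7/100·(0))/(1+7/100) = 9697/10000 ≈ 0.969700
step 2 [2y] zero: DF = P = 603/625 ≈ 0.964800
step 3 [3y] bond c/1=33/400: DF=(185399/160000 − 33/400·(0.969700+0.964800))/(1+33/400) = 923/1000 ≈ 0.923000
step 4 [4y] zero: DF = P = 9023/10000 ≈ 0.902300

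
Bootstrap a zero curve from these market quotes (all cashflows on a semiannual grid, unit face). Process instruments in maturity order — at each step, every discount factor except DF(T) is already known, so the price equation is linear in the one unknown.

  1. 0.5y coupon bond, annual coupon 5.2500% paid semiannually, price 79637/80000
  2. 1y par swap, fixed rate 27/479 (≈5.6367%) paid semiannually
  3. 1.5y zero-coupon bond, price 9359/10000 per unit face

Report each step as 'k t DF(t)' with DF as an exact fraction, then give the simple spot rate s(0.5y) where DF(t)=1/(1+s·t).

1 1/2 97/100
2 1 473/500
3 3/2 9359/10000
s(0.5y) = (1/(97/100) − 1)/(1/2) = 6/97 ≈ 6.1856%

step 1 [0.5y] bond c/2=21/800: DF=(79637/80000 − 21/800·(0))/(1+21/800) = 97/100 ≈ 0.970000
step 2 [1y] swap r/2=27/958: DF=(1 − 27/958·(0.970000))/(1+27/958) = 473/500 ≈ 0.946000
step 3 [1.5y] zero: DF = P = 9359/10000 ≈ 0.935900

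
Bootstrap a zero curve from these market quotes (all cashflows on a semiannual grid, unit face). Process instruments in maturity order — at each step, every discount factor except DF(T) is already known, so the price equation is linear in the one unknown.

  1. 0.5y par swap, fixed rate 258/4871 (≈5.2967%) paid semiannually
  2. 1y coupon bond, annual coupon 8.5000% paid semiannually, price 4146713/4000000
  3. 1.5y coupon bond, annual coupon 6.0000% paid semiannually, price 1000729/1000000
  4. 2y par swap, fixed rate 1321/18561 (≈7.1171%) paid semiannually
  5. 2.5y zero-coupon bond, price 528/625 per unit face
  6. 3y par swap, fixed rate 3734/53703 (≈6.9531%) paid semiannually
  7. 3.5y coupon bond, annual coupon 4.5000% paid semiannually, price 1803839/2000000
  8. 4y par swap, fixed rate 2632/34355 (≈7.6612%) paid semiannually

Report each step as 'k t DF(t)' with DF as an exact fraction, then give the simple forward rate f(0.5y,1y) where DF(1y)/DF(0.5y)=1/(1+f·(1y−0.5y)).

1 1/2 4871/5000
2 1 9547/10000
3 3/2 4577/5000
4 2 8679/10000
5 5/2 528/625
6 3 8133/10000
7 7/2 7639/10000
8 4 921/1250
f(0.5y,1y) = ((4871/5000)/(9547/10000) − 1)/(1/2) = 390/9547 ≈ 4.0851%

step 1 [0.5y] swap r/2=129/4871: DF=(1 − 129/4871·(0))/(1+129/4871) = 4871/5000 ≈ 0.974200
step 2 [1y] bond c/2=17/400: DF=(4146713/4000000 − 17/400·(0.974200))/(1+17/400) = 9547/10000 ≈ 0.954700
step 3 [1.5y] bond c/2=3/100: DF=(1000729/1000000 − 3/100·(0.974200+0.954700))/(1+3/100) = 4577/5000 ≈ 0.915400
step 4 [2y] swap r/2=1321/37122: DF=(1 − 1321/37122·(0.974200+0.954700+0.915400))/(1+1321/37122) = 8679/10000 ≈ 0.867900
step 5 [2.5y] zero: DF = P = 528/625 ≈ 0.844800
step 6 [3y] swap r/2=1867/53703: DF=(1 − 1867/53703·(0.974200+0.954700+0.915400+0.867900+0.844800))/(1+1867/53703) = 8133/10000 ≈ 0.813300
step 7 [3.5y] bond c/2=9/400: DF=(1803839/2000000 − 9/400·(0.974200+0.954700+0.915400+0.867900+0.844800+0.813300))/(1+9/400) = 7639/10000 ≈ 0.763900
step 8 [4y] swap r/2=1316/34355: DF=(1 − 1316/34355·(0.974200+0.954700+0.915400+0.867900+0.844800+0.813300+0.763900))/(1+1316/34355) = 921/1250 ≈ 0.736800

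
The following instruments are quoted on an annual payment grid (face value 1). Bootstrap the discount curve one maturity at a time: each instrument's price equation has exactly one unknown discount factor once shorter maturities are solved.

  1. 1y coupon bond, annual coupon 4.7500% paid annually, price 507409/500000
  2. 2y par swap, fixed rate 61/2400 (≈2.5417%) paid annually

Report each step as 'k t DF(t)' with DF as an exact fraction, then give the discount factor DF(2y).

step 1 [1y] bond c/1=19/400: DF=(507409/500000 − 19/400·(0))/(1+19/400) = 1211/1250 ≈ 0.968800
step 2 [2y] swap r/1=61/2400: DF=(1 − 61/2400·(0.968800))/(1+61/2400) = 1189/1250 ≈ 0.951200

1 1 1211/1250
2 2 1189/1250
DF(2y) = 1189/1250 ≈ 0.951200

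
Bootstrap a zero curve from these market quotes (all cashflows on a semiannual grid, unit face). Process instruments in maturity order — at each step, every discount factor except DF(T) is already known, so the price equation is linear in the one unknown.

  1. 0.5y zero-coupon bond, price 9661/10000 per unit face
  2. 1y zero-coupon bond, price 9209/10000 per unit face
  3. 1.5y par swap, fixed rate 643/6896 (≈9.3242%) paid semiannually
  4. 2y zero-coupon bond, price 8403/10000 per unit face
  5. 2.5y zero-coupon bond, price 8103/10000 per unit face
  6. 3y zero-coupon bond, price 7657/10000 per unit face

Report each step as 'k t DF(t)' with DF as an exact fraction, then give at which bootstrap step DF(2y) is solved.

1 1/2 9661/10000
2 1 9209/10000
3 3/2 4357/5000
4 2 8403/10000
5 5/2 8103/10000
6 3 7657/10000
DF(2y) is solved at step 4

step 1 [0.5y] zero: DF = P = 9661/10000 ≈ 0.966100
step 2 [1y] zero: DF = P = 9209/10000 ≈ 0.920900
step 3 [1.5y] swap r/2=643/13792: DF=(1 − 643/13792·(0.966100+0.920900))/(1+643/13792) = 4357/5000 ≈ 0.871400
step 4 [2y] zero: DF = P = 8403/10000 ≈ 0.840300
step 5 [2.5y] zero: DF = P = 8103/10000 ≈ 0.810300
step 6 [3y] zero: DF = P = 7657/10000 ≈ 0.765700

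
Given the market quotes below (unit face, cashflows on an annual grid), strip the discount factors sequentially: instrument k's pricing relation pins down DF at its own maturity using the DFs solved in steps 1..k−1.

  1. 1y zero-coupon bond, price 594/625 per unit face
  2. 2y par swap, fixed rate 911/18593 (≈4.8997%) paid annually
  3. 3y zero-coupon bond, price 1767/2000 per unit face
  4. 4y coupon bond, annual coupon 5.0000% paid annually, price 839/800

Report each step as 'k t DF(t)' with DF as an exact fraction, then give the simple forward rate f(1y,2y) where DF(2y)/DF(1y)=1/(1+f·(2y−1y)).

1 1 594/625
2 2 9089/10000
3 3 1767/2000
4 4 4341/5000
f(1y,2y) = ((594/625)/(9089/10000) − 1)/(1) = 415/9089 ≈ 4.5660%

step 1 [1y] zero: DF = P = 594/625 ≈ 0.950400
step 2 [2y] swap r/1=911/18593: DF=(1 − 911/18593·(0.950400))/(1+911/18593) = 9089/10000 ≈ 0.908900
step 3 [3y] zero: DF = P = 1767/2000 ≈ 0.883500
step 4 [4y] bond c/1=1/20: DF=(839/800 − 1/20·(0.950400+0.908900+0.883500))/(1+1/20) = 4341/5000 ≈ 0.868200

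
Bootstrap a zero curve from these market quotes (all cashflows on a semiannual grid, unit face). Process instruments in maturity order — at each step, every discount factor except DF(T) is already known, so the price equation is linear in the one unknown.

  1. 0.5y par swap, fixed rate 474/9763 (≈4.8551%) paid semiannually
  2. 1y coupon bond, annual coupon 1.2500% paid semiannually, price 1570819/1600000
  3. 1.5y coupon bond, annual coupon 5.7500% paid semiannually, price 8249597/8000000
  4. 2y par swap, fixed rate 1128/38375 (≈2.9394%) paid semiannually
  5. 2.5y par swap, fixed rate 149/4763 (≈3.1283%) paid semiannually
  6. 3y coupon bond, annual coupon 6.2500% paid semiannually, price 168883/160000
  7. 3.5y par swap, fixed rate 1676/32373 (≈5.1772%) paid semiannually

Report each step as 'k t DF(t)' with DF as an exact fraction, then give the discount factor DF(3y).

1 1/2 9763/10000
2 1 606/625
3 3/2 237/250
4 2 2359/2500
5 5/2 1851/2000
6 3 1099/1250
7 7/2 2081/2500
DF(3y) = 1099/1250 ≈ 0.879200

step 1 [0.5y] swap r/2=237/9763: DF=(1 − 237/9763·(0))/(1+237/9763) = 9763/10000 ≈ 0.976300
step 2 [1y] bond c/2=1/160: DF=(1570819/1600000 − 1/160·(0.976300))/(1+1/160) = 606/625 ≈ 0.969600
step 3 [1.5y] bond c/2=23/800: DF=(8249597/8000000 − 23/800·(0.976300+0.969600))/(1+23/800) = 237/250 ≈ 0.948000
step 4 [2y] swap r/2=564/38375: DF=(1 − 564/38375·(0.976300+0.969600+0.948000))/(1+564/38375) = 2359/2500 ≈ 0.943600
step 5 [2.5y] swap r/2=149/9526: DF=(1 − 149/9526·(0.976300+0.969600+0.948000+0.943600))/(1+149/9526) = 1851/2000 ≈ 0.925500
step 6 [3y] bond c/2=1/32: DF=(168883/160000 − 1/32·(0.976300+0.969600+0.948000+0.943600+0.925500))/(1+1/32) = 1099/1250 ≈ 0.879200
step 7 [3.5y] swap r/2=838/32373: DF=(1 − 838/32373·(0.976300+0.969600+0.948000+0.943600+0.925500+0.879200))/(1+838/32373) = 2081/2500 ≈ 0.832400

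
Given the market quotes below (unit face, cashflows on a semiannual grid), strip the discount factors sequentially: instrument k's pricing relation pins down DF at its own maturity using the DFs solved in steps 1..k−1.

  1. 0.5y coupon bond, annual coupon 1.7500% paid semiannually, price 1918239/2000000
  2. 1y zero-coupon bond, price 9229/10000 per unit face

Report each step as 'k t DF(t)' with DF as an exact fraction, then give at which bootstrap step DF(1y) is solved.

1 1/2 2377/2500
2 1 9229/10000
DF(1y) is solved at step 2

step 1 [0.5y] bond c/2=7/800: DF=(1918239/2000000 − 7/800·(0))/(1+7/800) = 2377/2500 ≈ 0.950800
step 2 [1y] zero: DF = P = 9229/10000 ≈ 0.922900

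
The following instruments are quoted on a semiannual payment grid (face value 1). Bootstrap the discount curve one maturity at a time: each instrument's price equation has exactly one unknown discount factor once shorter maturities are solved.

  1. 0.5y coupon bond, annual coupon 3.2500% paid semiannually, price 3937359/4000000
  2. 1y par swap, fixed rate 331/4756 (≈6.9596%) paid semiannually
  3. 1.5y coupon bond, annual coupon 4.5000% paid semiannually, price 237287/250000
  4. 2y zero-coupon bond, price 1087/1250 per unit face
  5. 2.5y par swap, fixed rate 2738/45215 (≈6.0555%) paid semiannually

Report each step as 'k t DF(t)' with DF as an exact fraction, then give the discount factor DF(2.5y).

step 1 [0.5y] bond c/2=13/800: DF=(3937359/4000000 − 13/800·(0))/(1+13/800) = 4843/5000 ≈ 0.968600
step 2 [1y] swap r/2=331/9512: DF=(1 − 331/9512·(0.968600))/(1+331/9512) = 4669/5000 ≈ 0.933800
step 3 [1.5y] bond c/2=9/400: DF=(237287/250000 − 9/400·(0.968600+0.933800))/(1+9/400) = 554/625 ≈ 0.886400
step 4 [2y] zero: DF = P = 1087/1250 ≈ 0.869600
step 5 [2.5y] swap r/2=1369/45215: DF=(1 − 1369/45215·(0.968600+0.933800+0.886400+0.869600))/(1+1369/45215) = 8631/10000 ≈ 0.863100

1 1/2 4843/5000
2 1 4669/5000
3 3/2 554/625
4 2 1087/1250
5 5/2 8631/10000
DF(2.5y) = 8631/10000 ≈ 0.863100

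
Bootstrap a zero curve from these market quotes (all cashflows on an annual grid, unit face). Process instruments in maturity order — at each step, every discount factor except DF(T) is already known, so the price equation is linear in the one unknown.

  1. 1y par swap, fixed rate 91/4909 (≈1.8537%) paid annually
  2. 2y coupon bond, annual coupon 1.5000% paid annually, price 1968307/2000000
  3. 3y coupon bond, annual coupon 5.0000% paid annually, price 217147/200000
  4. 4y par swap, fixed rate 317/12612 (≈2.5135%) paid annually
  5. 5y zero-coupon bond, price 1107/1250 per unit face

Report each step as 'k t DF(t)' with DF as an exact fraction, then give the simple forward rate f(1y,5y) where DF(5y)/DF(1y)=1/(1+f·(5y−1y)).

step 1 [1y] swap r/1=91/4909: DF=(1 − 91/4909·(0))/(1+91/4909) = 4909/5000 ≈ 0.981800
step 2 [2y] bond c/1=3/200: DF=(1968307/2000000 − 3/200·(0.981800))/(1+3/200) = 9551/10000 ≈ 0.955100
step 3 [3y] bond c/1=1/20: DF=(217147/200000 − 1/20·(0.981800+0.955100))/(1+1/20) = 4709/5000 ≈ 0.941800
step 4 [4y] swap r/1=317/12612: DF=(1 − 317/12612·(0.981800+0.955100+0.941800))/(1+317/12612) = 9049/10000 ≈ 0.904900
step 5 [5y] zero: DF = P = 1107/1250 ≈ 0.885600

1 1 4909/5000
2 2 9551/10000
3 3 4709/5000
4 4 9049/10000
5 5 1107/1250
f(1y,5y) = ((4909/5000)/(1107/1250) − 1)/(4) = 481/17712 ≈ 2.7157%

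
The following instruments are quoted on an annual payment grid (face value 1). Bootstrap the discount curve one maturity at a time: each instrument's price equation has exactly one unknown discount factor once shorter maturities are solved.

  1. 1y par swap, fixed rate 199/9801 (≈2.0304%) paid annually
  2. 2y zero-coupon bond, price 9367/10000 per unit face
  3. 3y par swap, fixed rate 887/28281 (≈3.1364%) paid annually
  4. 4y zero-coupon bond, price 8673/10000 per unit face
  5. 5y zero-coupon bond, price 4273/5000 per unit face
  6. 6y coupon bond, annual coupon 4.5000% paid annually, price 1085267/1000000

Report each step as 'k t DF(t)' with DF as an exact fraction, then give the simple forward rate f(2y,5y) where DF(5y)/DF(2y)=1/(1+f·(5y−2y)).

1 1 9801/10000
2 2 9367/10000
3 3 9113/10000
4 4 8673/10000
5 5 4273/5000
6 6 4213/5000
f(2y,5y) = ((9367/10000)/(4273/5000) − 1)/(3) = 821/25638 ≈ 3.2023%

step 1 [1y] swap r/1=199/9801: DF=(1 − 199/9801·(0))/(1+199/9801) = 9801/10000 ≈ 0.980100
step 2 [2y] zero: DF = P = 9367/10000 ≈ 0.936700
step 3 [3y] swap r/1=887/28281: DF=(1 − 887/28281·(0.980100+0.936700))/(1+887/28281) = 9113/10000 ≈ 0.911300
step 4 [4y] zero: DF = P = 8673/10000 ≈ 0.867300
step 5 [5y] zero: DF = P = 4273/5000 ≈ 0.854600
step 6 [6y] bond c/1=9/200: DF=(1085267/1000000 − 9/200·(0.980100+0.936700+0.911300+0.867300+0.854600))/(1+9/200) = 4213/5000 ≈ 0.842600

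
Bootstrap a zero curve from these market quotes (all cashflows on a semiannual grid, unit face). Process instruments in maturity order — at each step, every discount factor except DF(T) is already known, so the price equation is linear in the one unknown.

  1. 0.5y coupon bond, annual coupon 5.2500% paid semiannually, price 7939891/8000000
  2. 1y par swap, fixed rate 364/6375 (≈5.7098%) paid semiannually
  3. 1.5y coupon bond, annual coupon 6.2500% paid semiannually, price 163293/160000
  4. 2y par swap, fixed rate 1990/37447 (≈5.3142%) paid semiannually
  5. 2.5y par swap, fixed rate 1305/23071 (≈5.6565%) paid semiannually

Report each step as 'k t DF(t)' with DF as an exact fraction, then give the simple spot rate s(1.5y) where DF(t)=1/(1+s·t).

step 1 [0.5y] bond c/2=21/800: DF=(7939891/8000000 − 21/800·(0))/(1+21/800) = 9671/10000 ≈ 0.967100
step 2 [1y] swap r/2=182/6375: DF=(1 − 182/6375·(0.967100))/(1+182/6375) = 4727/5000 ≈ 0.945400
step 3 [1.5y] bond c/2=1/32: DF=(163293/160000 − 1/32·(0.967100+0.945400))/(1+1/32) = 9317/10000 ≈ 0.931700
step 4 [2y] swap r/2=995/37447: DF=(1 − 995/37447·(0.967100+0.945400+0.931700))/(1+995/37447) = 1801/2000 ≈ 0.900500
step 5 [2.5y] swap r/2=1305/46142: DF=(1 − 1305/46142·(0.967100+0.945400+0.931700+0.900500))/(1+1305/46142) = 1739/2000 ≈ 0.869500

1 1/2 9671/10000
2 1 4727/5000
3 3/2 9317/10000
4 2 1801/2000
5 5/2 1739/2000
s(1.5y) = (1/(9317/10000) − 1)/(3/2) = 1366/27951 ≈ 4.8871%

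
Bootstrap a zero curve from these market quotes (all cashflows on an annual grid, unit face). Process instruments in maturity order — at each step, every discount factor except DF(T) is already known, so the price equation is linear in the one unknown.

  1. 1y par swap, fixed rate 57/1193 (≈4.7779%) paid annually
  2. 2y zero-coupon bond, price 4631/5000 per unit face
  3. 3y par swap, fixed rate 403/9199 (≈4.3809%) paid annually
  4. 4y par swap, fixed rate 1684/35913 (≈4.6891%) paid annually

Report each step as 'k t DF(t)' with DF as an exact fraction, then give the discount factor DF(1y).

1 1 1193/1250
2 2 4631/5000
3 3 8791/10000
4 4 2079/2500
DF(1y) = 1193/1250 ≈ 0.954400

step 1 [1y] swap r/1=57/1193: DF=(1 − 57/1193·(0))/(1+57/1193) = 1193/1250 ≈ 0.954400
step 2 [2y] zero: DF = P = 4631/5000 ≈ 0.926200
step 3 [3y] swap r/1=403/9199: DF=(1 − 403/9199·(0.954400+0.926200))/(1+403/9199) = 8791/10000 ≈ 0.879100
step 4 [4y] swap r/1=1684/35913: DF=(1 − 1684/35913·(0.954400+0.926200+0.879100))/(1+1684/35913) = 2079/2500 ≈ 0.831600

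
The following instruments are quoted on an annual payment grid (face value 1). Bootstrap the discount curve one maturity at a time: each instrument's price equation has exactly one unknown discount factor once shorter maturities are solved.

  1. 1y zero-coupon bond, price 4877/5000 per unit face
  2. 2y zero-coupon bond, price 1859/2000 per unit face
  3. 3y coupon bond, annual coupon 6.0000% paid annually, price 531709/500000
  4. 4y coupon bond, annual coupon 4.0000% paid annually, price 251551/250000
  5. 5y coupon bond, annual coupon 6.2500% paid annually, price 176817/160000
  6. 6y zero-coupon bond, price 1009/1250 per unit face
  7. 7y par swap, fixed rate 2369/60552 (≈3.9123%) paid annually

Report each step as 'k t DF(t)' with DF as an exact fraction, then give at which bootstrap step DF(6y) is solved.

1 1 4877/5000
2 2 1859/2000
3 3 4477/5000
4 4 4299/5000
5 5 1031/1250
6 6 1009/1250
7 7 7631/10000
DF(6y) is solved at step 6

step 1 [1y] zero: DF = P = 4877/5000 ≈ 0.975400
step 2 [2y] zero: DF = P = 1859/2000 ≈ 0.929500
step 3 [3y] bond c/1=3/50: DF=(531709/500000 − 3/50·(0.975400+0.929500))/(1+3/50) = 4477/5000 ≈ 0.895400
step 4 [4y] bond c/1=1/25: DF=(251551/250000 − 1/25·(0.975400+0.929500+0.895400))/(1+1/25) = 4299/5000 ≈ 0.859800
step 5 [5y] bond c/1=1/16: DF=(176817/160000 − 1/16·(0.975400+0.929500+0.895400+0.859800))/(1+1/16) = 1031/1250 ≈ 0.824800
step 6 [6y] zero: DF = P = 1009/1250 ≈ 0.807200
step 7 [7y] swap r/1=2369/60552: DF=(1 − 2369/60552·(0.975400+0.929500+0.895400+0.859800+0.824800+0.807200))/(1+2369/60552) = 7631/10000 ≈ 0.763100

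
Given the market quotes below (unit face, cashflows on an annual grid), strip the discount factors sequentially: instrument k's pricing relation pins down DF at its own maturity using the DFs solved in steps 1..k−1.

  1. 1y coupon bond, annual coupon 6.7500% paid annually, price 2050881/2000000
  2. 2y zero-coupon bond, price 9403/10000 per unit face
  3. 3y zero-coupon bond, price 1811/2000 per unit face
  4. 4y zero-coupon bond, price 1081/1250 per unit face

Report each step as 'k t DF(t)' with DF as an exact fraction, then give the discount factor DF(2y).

step 1 [1y] bond c/1=27/400: DF=(2050881/2000000 − 27/400·(0))/(1+27/400) = 4803/5000 ≈ 0.960600
step 2 [2y] zero: DF = P = 9403/10000 ≈ 0.940300
step 3 [3y] zero: DF = P = 1811/2000 ≈ 0.905500
step 4 [4y] zero: DF = P = 1081/1250 ≈ 0.864800

1 1 4803/5000
2 2 9403/10000
3 3 1811/2000
4 4 1081/1250
DF(2y) = 9403/10000 ≈ 0.940300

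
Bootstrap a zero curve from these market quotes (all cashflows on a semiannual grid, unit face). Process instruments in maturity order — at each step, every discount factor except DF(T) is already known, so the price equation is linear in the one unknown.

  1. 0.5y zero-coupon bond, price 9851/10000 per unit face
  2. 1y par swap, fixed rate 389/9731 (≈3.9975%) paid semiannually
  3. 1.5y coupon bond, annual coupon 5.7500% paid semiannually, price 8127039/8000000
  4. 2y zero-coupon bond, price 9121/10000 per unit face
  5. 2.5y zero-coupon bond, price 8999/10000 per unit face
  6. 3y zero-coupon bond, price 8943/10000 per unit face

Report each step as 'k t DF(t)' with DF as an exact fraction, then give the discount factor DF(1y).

1 1/2 9851/10000
2 1 9611/10000
3 3/2 9331/10000
4 2 9121/10000
5 5/2 8999/10000
6 3 8943/10000
DF(1y) = 9611/10000 ≈ 0.961100

step 1 [0.5y] zero: DF = P = 9851/10000 ≈ 0.985100
step 2 [1y] swap r/2=389/19462: DF=(1 − 389/19462·(0.985100))/(1+389/19462) = 9611/10000 ≈ 0.961100
step 3 [1.5y] bond c/2=23/800: DF=(8127039/8000000 − 23/800·(0.985100+0.961100))/(1+23/800) = 9331/10000 ≈ 0.933100
step 4 [2y] zero: DF = P = 9121/10000 ≈ 0.912100
step 5 [2.5y] zero: DF = P = 8999/10000 ≈ 0.899900
step 6 [3y] zero: DF = P = 8943/10000 ≈ 0.894300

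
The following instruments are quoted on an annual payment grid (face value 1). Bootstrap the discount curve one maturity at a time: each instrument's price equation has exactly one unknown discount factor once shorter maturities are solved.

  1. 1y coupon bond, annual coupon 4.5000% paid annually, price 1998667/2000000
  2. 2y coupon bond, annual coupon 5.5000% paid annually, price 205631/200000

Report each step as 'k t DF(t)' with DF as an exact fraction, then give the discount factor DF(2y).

step 1 [1y] bond c/1=9/200: DF=(1998667/2000000 − 9/200·(0))/(1+9/200) = 9563/10000 ≈ 0.956300
step 2 [2y] bond c/1=11/200: DF=(205631/200000 − 11/200·(0.956300))/(1+11/200) = 9247/10000 ≈ 0.924700

1 1 9563/10000
2 2 9247/10000
DF(2y) = 9247/10000 ≈ 0.924700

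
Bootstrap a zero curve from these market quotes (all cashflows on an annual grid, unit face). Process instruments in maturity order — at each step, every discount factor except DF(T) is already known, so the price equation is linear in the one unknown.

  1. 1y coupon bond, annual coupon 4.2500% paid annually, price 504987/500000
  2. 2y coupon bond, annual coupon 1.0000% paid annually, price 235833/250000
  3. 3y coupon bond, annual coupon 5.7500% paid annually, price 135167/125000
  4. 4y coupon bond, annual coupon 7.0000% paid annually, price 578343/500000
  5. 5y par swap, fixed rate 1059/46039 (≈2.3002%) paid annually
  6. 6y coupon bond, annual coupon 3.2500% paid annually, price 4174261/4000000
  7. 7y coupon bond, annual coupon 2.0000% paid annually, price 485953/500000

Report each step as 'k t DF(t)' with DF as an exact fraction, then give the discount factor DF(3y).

step 1 [1y] bond c/1=17/400: DF=(504987/500000 − 17/400·(0))/(1+17/400) = 1211/1250 ≈ 0.968800
step 2 [2y] bond c/1=1/100: DF=(235833/250000 − 1/100·(0.968800))/(1+1/100) = 2311/2500 ≈ 0.924400
step 3 [3y] bond c/1=23/400: DF=(135167/125000 − 23/400·(0.968800+0.924400))/(1+23/400) = 2299/2500 ≈ 0.919600
step 4 [4y] bond c/1=7/100: DF=(578343/500000 − 7/100·(0.968800+0.924400+0.919600))/(1+7/100) = 897/1000 ≈ 0.897000
step 5 [5y] swap r/1=1059/46039: DF=(1 − 1059/46039·(0.968800+0.924400+0.919600+0.897000))/(1+1059/46039) = 8941/10000 ≈ 0.894100
step 6 [6y] bond c/1=13/400: DF=(4174261/4000000 − 13/400·(0.968800+0.924400+0.919600+0.897000+0.894100))/(1+13/400) = 4329/5000 ≈ 0.865800
step 7 [7y] bond c/1=1/50: DF=(485953/500000 − 1/50·(0.968800+0.924400+0.919600+0.897000+0.894100+0.865800))/(1+1/50) = 1057/1250 ≈ 0.845600

1 1 1211/1250
2 2 2311/2500
3 3 2299/2500
4 4 897/1000
5 5 8941/10000
6 6 4329/5000
7 7 1057/1250
DF(3y) = 2299/2500 ≈ 0.919600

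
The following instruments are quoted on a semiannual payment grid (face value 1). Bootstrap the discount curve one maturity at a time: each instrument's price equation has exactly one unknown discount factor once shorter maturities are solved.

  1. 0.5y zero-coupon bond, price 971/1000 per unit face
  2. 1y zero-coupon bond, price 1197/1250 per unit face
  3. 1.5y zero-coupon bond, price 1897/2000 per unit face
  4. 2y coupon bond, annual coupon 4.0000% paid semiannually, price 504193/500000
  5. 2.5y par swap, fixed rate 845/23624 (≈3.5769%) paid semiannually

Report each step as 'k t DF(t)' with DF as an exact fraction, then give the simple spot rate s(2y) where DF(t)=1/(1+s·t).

1 1/2 971/1000
2 1 1197/1250
3 3/2 1897/2000
4 2 4661/5000
5 5/2 1831/2000
s(2y) = (1/(4661/5000) − 1)/(2) = 339/9322 ≈ 3.6366%

step 1 [0.5y] zero: DF = P = 971/1000 ≈ 0.971000
step 2 [1y] zero: DF = P = 1197/1250 ≈ 0.957600
step 3 [1.5y] zero: DF = P = 1897/2000 ≈ 0.948500
step 4 [2y] bond c/2=1/50: DF=(504193/500000 − 1/50·(0.971000+0.957600+0.948500))/(1+1/50) = 4661/5000 ≈ 0.932200
step 5 [2.5y] swap r/2=845/47248: DF=(1 − 845/47248·(0.971000+0.957600+0.948500+0.932200))/(1+845/47248) = 1831/2000 ≈ 0.915500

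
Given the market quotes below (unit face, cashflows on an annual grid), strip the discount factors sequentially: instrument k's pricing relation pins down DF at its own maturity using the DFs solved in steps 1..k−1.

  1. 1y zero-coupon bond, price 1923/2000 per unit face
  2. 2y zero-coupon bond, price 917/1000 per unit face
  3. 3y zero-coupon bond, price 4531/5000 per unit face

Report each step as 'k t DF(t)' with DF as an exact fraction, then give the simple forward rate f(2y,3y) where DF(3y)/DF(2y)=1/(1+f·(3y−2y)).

step 1 [1y] zero: DF = P = 1923/2000 ≈ 0.961500
step 2 [2y] zero: DF = P = 917/1000 ≈ 0.917000
step 3 [3y] zero: DF = P = 4531/5000 ≈ 0.906200

1 1 1923/2000
2 2 917/1000
3 3 4531/5000
f(2y,3y) = ((917/1000)/(4531/5000) − 1)/(1) = 54/4531 ≈ 1.1918%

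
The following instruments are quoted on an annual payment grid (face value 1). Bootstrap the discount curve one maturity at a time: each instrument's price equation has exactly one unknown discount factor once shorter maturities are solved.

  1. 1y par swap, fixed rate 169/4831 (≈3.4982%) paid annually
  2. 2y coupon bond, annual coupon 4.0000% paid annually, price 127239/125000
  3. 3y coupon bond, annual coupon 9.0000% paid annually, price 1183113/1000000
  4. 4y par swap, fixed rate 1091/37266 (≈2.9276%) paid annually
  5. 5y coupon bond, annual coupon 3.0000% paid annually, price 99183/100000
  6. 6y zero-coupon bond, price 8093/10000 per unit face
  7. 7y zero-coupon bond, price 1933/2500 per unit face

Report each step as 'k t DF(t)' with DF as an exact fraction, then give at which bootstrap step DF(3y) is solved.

step 1 [1y] swap r/1=169/4831: DF=(1 − 169/4831·(0))/(1+169/4831) = 4831/5000 ≈ 0.966200
step 2 [2y] bond c/1=1/25: DF=(127239/125000 − 1/25·(0.966200))/(1+1/25) = 1177/1250 ≈ 0.941600
step 3 [3y] bond c/1=9/100: DF=(1183113/1000000 − 9/100·(0.966200+0.941600))/(1+9/100) = 9279/10000 ≈ 0.927900
step 4 [4y] swap r/1=1091/37266: DF=(1 − 1091/37266·(0.966200+0.941600+0.927900))/(1+1091/37266) = 8909/10000 ≈ 0.890900
step 5 [5y] bond c/1=3/100: DF=(99183/100000 − 3/100·(0.966200+0.941600+0.927900+0.890900))/(1+3/100) = 534/625 ≈ 0.854400
step 6 [6y] zero: DF = P = 8093/10000 ≈ 0.809300
step 7 [7y] zero: DF = P = 1933/2500 ≈ 0.773200

1 1 4831/5000
2 2 1177/1250
3 3 9279/10000
4 4 8909/10000
5 5 534/625
6 6 8093/10000
7 7 1933/2500
DF(3y) is solved at step 3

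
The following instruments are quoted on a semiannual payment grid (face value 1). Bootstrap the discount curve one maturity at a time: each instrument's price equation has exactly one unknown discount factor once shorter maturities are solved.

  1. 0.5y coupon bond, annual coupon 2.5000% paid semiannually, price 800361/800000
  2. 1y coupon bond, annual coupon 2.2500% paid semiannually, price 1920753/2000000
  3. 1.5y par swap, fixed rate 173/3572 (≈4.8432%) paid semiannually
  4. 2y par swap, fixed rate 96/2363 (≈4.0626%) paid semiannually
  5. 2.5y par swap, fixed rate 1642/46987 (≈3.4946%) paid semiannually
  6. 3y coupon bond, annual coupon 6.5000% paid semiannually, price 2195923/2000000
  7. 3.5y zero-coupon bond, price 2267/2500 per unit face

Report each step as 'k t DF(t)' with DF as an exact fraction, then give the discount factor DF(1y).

step 1 [0.5y] bond c/2=1/80: DF=(800361/800000 − 1/80·(0))/(1+1/80) = 9881/10000 ≈ 0.988100
step 2 [1y] bond c/2=9/800: DF=(1920753/2000000 − 9/800·(0.988100))/(1+9/800) = 9387/10000 ≈ 0.938700
step 3 [1.5y] swap r/2=173/7144: DF=(1 − 173/7144·(0.988100+0.938700))/(1+173/7144) = 2327/2500 ≈ 0.930800
step 4 [2y] swap r/2=48/2363: DF=(1 − 48/2363·(0.988100+0.938700+0.930800))/(1+48/2363) = 577/625 ≈ 0.923200
step 5 [2.5y] swap r/2=821/46987: DF=(1 − 821/46987·(0.988100+0.938700+0.930800+0.923200))/(1+821/46987) = 9179/10000 ≈ 0.917900
step 6 [3y] bond c/2=13/400: DF=(2195923/2000000 − 13/400·(0.988100+0.938700+0.930800+0.923200+0.917900))/(1+13/400) = 1831/2000 ≈ 0.915500
step 7 [3.5y] zero: DF = P = 2267/2500 ≈ 0.906800

1 1/2 9881/10000
2 1 9387/10000
3 3/2 2327/2500
4 2 577/625
5 5/2 9179/10000
6 3 1831/2000
7 7/2 2267/2500
DF(1y) = 9387/10000 ≈ 0.938700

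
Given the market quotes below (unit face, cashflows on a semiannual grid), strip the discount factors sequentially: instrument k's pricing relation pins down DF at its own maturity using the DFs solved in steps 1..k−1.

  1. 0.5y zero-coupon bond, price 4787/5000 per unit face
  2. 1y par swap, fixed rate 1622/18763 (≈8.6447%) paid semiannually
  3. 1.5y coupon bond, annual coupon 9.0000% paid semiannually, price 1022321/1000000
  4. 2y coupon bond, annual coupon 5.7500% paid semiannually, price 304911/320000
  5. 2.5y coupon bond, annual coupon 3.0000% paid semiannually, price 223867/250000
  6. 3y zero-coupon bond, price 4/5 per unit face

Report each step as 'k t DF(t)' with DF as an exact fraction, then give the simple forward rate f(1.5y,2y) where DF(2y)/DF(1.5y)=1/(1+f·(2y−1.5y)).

1 1/2 4787/5000
2 1 9189/10000
3 3/2 359/400
4 2 8487/10000
5 5/2 8287/10000
6 3 4/5
f(1.5y,2y) = ((359/400)/(8487/10000) − 1)/(1/2) = 976/8487 ≈ 11.4999%

step 1 [0.5y] zero: DF = P = 4787/5000 ≈ 0.957400
step 2 [1y] swap r/2=811/18763: DF=(1 − 811/18763·(0.957400))/(1+811/18763) = 9189/10000 ≈ 0.918900
step 3 [1.5y] bond c/2=9/200: DF=(1022321/1000000 − 9/200·(0.957400+0.918900))/(1+9/200) = 359/400 ≈ 0.897500
step 4 [2y] bond c/2=23/800: DF=(304911/320000 − 23/800·(0.957400+0.918900+0.897500))/(1+23/800) = 8487/10000 ≈ 0.848700
step 5 [2.5y] bond c/2=3/200: DF=(223867/250000 − 3/200·(0.957400+0.918900+0.897500+0.848700))/(1+3/200) = 8287/10000 ≈ 0.828700
step 6 [3y] zero: DF = P = 4/5 ≈ 0.800000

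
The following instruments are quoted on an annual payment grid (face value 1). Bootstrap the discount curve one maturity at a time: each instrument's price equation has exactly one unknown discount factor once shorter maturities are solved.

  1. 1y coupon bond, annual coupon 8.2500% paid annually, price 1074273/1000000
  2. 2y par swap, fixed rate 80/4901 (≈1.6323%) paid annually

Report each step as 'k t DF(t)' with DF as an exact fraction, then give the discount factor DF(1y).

1 1 2481/2500
2 2 121/125
DF(1y) = 2481/2500 ≈ 0.992400

step 1 [1y] bond c/1=33/400: DF=(1074273/1000000 − 33/400·(0))/(1+33/400) = 2481/2500 ≈ 0.992400
step 2 [2y] swap r/1=80/4901: DF=(1 − 80/4901·(0.992400))/(1+80/4901) = 121/125 ≈ 0.968000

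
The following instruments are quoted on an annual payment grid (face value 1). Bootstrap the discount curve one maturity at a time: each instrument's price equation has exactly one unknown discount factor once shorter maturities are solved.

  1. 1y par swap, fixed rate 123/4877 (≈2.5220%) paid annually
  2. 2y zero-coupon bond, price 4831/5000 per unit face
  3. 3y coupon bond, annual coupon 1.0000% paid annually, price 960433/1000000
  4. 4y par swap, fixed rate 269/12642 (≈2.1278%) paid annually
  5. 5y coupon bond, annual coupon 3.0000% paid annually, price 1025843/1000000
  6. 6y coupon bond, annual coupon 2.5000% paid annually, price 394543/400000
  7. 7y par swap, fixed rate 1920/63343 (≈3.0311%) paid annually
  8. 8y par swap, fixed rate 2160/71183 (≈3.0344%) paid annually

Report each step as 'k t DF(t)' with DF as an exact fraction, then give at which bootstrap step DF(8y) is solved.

step 1 [1y] swap r/1=123/4877: DF=(1 − 123/4877·(0))/(1+123/4877) = 4877/5000 ≈ 0.975400
step 2 [2y] zero: DF = P = 4831/5000 ≈ 0.966200
step 3 [3y] bond c/1=1/100: DF=(960433/1000000 − 1/100·(0.975400+0.966200))/(1+1/100) = 9317/10000 ≈ 0.931700
step 4 [4y] swap r/1=269/12642: DF=(1 − 269/12642·(0.975400+0.966200+0.931700))/(1+269/12642) = 9193/10000 ≈ 0.919300
step 5 [5y] bond c/1=3/100: DF=(1025843/1000000 − 3/100·(0.975400+0.966200+0.931700+0.919300))/(1+3/100) = 1771/2000 ≈ 0.885500
step 6 [6y] bond c/1=1/40: DF=(394543/400000 − 1/40·(0.975400+0.966200+0.931700+0.919300+0.885500))/(1+1/40) = 4241/5000 ≈ 0.848200
step 7 [7y] swap r/1=1920/63343: DF=(1 − 1920/63343·(0.975400+0.966200+0.931700+0.919300+0.885500+0.848200))/(1+1920/63343) = 101/125 ≈ 0.808000
step 8 [8y] swap r/1=2160/71183: DF=(1 − 2160/71183·(0.975400+0.966200+0.931700+0.919300+0.885500+0.848200+0.808000))/(1+2160/71183) = 98/125 ≈ 0.784000

1 1 4877/5000
2 2 4831/5000
3 3 9317/10000
4 4 9193/10000
5 5 1771/2000
6 6 4241/5000
7 7 101/125
8 8 98/125
DF(8y) is solved at step 8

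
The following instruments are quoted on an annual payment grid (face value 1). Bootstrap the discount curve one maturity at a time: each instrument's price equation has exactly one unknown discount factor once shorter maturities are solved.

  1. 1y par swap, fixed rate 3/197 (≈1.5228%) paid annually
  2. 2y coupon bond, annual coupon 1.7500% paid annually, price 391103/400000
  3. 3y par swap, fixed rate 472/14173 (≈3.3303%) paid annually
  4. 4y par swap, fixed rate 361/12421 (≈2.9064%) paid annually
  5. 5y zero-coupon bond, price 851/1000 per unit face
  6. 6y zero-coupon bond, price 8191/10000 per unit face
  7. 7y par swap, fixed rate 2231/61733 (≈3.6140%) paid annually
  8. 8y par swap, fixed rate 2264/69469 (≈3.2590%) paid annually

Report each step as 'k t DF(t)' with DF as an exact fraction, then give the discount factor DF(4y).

1 1 197/200
2 2 118/125
3 3 566/625
4 4 8917/10000
5 5 851/1000
6 6 8191/10000
7 7 7769/10000
8 8 967/1250
DF(4y) = 8917/10000 ≈ 0.891700

step 1 [1y] swap r/1=3/197: DF=(1 − 3/197·(0))/(1+3/197) = 197/200 ≈ 0.985000
step 2 [2y] bond c/1=7/400: DF=(391103/400000 − 7/400·(0.985000))/(1+7/400) = 118/125 ≈ 0.944000
step 3 [3y] swap r/1=472/14173: DF=(1 − 472/14173·(0.985000+0.944000))/(1+472/14173) = 566/625 ≈ 0.905600
step 4 [4y] swap r/1=361/12421: DF=(1 − 361/12421·(0.985000+0.944000+0.905600))/(1+361/12421) = 8917/10000 ≈ 0.891700
step 5 [5y] zero: DF = P = 851/1000 ≈ 0.851000
step 6 [6y] zero: DF = P = 8191/10000 ≈ 0.819100
step 7 [7y] swap r/1=2231/61733: DF=(1 − 2231/61733·(0.985000+0.944000+0.905600+0.891700+0.851000+0.819100))/(1+2231/61733) = 7769/10000 ≈ 0.776900
step 8 [8y] swap r/1=2264/69469: DF=(1 − 2264/69469·(0.985000+0.944000+0.905600+0.891700+0.851000+0.819100+0.776900))/(1+2264/69469) = 967/1250 ≈ 0.773600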